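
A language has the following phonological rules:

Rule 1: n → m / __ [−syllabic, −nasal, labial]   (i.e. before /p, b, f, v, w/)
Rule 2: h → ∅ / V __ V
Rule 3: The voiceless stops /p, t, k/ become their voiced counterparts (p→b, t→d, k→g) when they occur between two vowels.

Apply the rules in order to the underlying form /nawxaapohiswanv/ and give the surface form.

Rule 1 (nasal place assimilation): /n/ precedes the labial consonant /v/, so it assimilates in place to [m]. /nawxaapohiswanv/ → nawxaapohiswamv.
Rule 2 (intervocalic h-deletion): /h/ occurs between vowels /o/ and /i/, so it deletes. /nawxaapohiswamv/ → nawxaapoiswamv.
Rule 3 (intervocalic voicing): /p/ is a voiceless stop between vowels /a/ and /o/, so it voices to [b]. /nawxaapoiswamv/ → nawxaaboiswamv.

nawxaaboiswamv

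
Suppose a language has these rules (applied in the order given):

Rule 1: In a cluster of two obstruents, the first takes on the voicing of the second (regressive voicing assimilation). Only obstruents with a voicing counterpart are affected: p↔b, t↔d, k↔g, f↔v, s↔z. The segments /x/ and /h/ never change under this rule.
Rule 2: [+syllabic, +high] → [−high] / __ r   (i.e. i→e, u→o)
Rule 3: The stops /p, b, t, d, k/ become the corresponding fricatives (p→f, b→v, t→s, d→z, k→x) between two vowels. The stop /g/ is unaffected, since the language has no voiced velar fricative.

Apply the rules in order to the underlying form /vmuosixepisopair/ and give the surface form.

Rule 1 (regressive voicing assimilation): no segment meets the environment; /vmuosixepisopair/ is unchanged.
Rule 2 (pre-rhotic lowering): /i/ is a high vowel immediately before /r/, so it lowers to [e]. /vmuosixepisopair/ → vmuosixepisopaer.
Rule 3 (intervocalic spirantization): /p/ is a stop between vowels /e/ and /i/, so it spirantizes to the fricative [f]. /p/ is a stop between vowels /o/ and /a/, so it spirantizes to the fricative [f]. /vmuosixepisopaer/ → vmuosixefisofaer.

vmuosixefisofaer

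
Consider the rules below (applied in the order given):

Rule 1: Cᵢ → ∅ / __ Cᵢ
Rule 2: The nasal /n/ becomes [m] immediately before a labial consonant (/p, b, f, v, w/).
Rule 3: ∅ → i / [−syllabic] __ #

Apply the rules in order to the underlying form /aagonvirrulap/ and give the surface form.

aagomvirulapi

Rule 1 (degemination): /rr/ is a geminate; the first /r/ deletes. /aagonvirrulap/ → aagonvirulap.
Rule 2 (nasal place assimilation): /n/ precedes the labial consonant /v/, so it assimilates in place to [m]. /aagonvirulap/ → aagomvirulap.
Rule 3 (final i-epenthesis): the form ends in the consonant /p/, so [i] is inserted word-finally. /aagomvirulap/ → aagomvirulapi.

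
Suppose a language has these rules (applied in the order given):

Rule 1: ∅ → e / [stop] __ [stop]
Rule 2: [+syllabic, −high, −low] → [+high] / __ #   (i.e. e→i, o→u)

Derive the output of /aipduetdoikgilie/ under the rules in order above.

aipeduetedoikegilii

Rule 1 (stop-cluster e-epenthesis): /p/ and /d/ form a stop–stop cluster, so [e] is inserted between them. /t/ and /d/ form a stop–stop cluster, so [e] is inserted between them. /k/ and /g/ form a stop–stop cluster, so [e] is inserted between them. /aipduetdoikgilie/ → aipeduetedoikegilie.
Rule 2 (final vowel raising): /e/ is a mid vowel in word-final position, so it raises to [i]. /aipeduetedoikegilie/ → aipeduetedoikegilii.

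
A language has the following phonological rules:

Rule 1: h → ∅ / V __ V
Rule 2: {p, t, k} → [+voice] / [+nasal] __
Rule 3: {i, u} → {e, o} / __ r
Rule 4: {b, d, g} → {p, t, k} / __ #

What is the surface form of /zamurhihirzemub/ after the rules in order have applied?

zamorhierzemup

Rule 1 (intervocalic h-deletion): /h/ occurs between vowels /i/ and /i/, so it deletes. /zamurhihirzemub/ → zamurhiirzemub.
Rule 2 (post-nasal voicing): no segment meets the environment; /zamurhiirzemub/ is unchanged.
Rule 3 (pre-rhotic lowering): /u/ is a high vowel immediately before /r/, so it lowers to [o]. /i/ is a high vowel immediately before /r/, so it lowers to [e]. /zamurhiirzemub/ → zamorhierzemub.
Rule 4 (final devoicing): /b/ is a voiced stop in word-final position, so it devoices to [p]. /zamorhierzemub/ → zamorhierzemup.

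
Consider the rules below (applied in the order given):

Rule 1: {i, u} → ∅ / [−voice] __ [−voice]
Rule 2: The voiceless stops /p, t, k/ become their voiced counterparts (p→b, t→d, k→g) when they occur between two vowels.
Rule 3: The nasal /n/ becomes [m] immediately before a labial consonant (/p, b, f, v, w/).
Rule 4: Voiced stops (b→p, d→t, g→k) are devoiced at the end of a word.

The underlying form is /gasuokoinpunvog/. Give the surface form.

Rule 1 (high vowel syncope): no segment meets the environment; /gasuokoinpunvog/ is unchanged.
Rule 2 (intervocalic voicing): /k/ is a voiceless stop between vowels /o/ and /o/, so it voices to [g]. /gasuokoinpunvog/ → gasuogoinpunvog.
Rule 3 (nasal place assimilation): /n/ precedes the labial consonant /p/, so it assimilates in place to [m]. /n/ precedes the labial consonant /v/, so it assimilates in place to [m]. /gasuogoinpunvog/ → gasuogoimpumvog.
Rule 4 (final devoicing): /g/ is a voiced stop in word-final position, so it devoices to [k]. /gasuogoimpumvog/ → gasuogoimpumvok.

gasuogoimpumvok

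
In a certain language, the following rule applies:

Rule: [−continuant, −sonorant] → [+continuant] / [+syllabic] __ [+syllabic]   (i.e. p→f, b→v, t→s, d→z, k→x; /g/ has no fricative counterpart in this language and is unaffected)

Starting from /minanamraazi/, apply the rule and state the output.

No segment of /minanamraazi/ meets the structural description of the rule, so the form surfaces unchanged.

minanamraazi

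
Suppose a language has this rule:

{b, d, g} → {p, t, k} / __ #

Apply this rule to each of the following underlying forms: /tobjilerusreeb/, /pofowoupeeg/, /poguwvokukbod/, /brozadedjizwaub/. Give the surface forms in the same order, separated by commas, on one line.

/tobjilerusreeb/: /b/ is a voiced stop in word-final position, so it devoices to [p]. → [tobjilerusreep].
/pofowoupeeg/: /g/ is a voiced stop in word-final position, so it devoices to [k]. → [pofowoupeek].
/poguwvokukbod/: /d/ is a voiced stop in word-final position, so it devoices to [t]. → [poguwvokukbot].
/brozadedjizwaub/: /b/ is a voiced stop in word-final position, so it devoices to [p]. → [brozadedjizwaup].

tobjilerusreep, pofowoupeek, poguwvokukbot, brozadedjizwaup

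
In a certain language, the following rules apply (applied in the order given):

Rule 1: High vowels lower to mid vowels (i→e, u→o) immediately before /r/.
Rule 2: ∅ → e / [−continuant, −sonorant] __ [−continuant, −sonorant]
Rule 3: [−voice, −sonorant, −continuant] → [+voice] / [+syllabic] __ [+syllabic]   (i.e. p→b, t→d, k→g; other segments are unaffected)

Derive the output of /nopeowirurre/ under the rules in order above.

Rule 1 (pre-rhotic lowering): /i/ is a high vowel immediately before /r/, so it lowers to [e]. /u/ is a high vowel immediately before /r/, so it lowers to [o]. /nopeowirurre/ → nopeowerorre.
Rule 2 (stop-cluster e-epenthesis): no segment meets the environment; /nopeowerorre/ is unchanged.
Rule 3 (intervocalic voicing): /p/ is a voiceless stop between vowels /o/ and /e/, so it voices to [b]. /nopeowerorre/ → nobeowerorre.

nobeowerorre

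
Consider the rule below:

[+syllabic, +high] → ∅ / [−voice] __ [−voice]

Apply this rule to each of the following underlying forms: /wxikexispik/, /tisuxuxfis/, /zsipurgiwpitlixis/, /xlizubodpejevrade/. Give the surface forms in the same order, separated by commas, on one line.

/wxikexispik/: /i/ is a high vowel flanked by voiceless consonants /x/ and /k/, so it deletes. /i/ is a high vowel flanked by voiceless consonants /x/ and /s/, so it deletes. /i/ is a high vowel flanked by voiceless consonants /p/ and /k/, so it deletes. → [wxkexspk].
/tisuxuxfis/: /i/ is a high vowel flanked by voiceless consonants /t/ and /s/, so it deletes. /u/ is a high vowel flanked by voiceless consonants /s/ and /x/, so it deletes. /u/ is a high vowel flanked by voiceless consonants /x/ and /x/, so it deletes. /i/ is a high vowel flanked by voiceless consonants /f/ and /s/, so it deletes. → [tsxxfs].
/zsipurgiwpitlixis/: /i/ is a high vowel flanked by voiceless consonants /s/ and /p/, so it deletes. /i/ is a high vowel flanked by voiceless consonants /p/ and /t/, so it deletes. /i/ is a high vowel flanked by voiceless consonants /x/ and /s/, so it deletes. → [zspurgiwptlixs].
/xlizubodpejevrade/: the rule's environment is not met; surfaces unchanged as [xlizubodpejevrade].

wxkexspk, tsxxfs, zspurgiwptlixs, xlizubodpejevrade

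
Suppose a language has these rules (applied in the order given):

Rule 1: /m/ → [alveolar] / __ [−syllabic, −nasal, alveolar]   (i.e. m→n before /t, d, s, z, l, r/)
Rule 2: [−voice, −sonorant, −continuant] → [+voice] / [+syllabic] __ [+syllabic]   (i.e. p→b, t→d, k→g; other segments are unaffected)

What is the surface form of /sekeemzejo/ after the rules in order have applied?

segeenzejo

Rule 1 (nasal place assimilation): /m/ precedes the alveolar consonant /z/, so it assimilates in place to [n]. /sekeemzejo/ → sekeenzejo.
Rule 2 (intervocalic voicing): /k/ is a voiceless stop between vowels /e/ and /e/, so it voices to [g]. /sekeenzejo/ → segeenzejo.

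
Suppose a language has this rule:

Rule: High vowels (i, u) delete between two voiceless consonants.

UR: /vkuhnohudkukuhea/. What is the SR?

/u/ is a high vowel flanked by voiceless consonants /k/ and /h/, so it deletes.
/u/ is a high vowel flanked by voiceless consonants /k/ and /k/, so it deletes.
/u/ is a high vowel flanked by voiceless consonants /k/ and /h/, so it deletes.
The other instance of /u/ does not occur in the required environment and remains unchanged.
Surface form: [vkhnohudkkhea].

vkhnohudkkhea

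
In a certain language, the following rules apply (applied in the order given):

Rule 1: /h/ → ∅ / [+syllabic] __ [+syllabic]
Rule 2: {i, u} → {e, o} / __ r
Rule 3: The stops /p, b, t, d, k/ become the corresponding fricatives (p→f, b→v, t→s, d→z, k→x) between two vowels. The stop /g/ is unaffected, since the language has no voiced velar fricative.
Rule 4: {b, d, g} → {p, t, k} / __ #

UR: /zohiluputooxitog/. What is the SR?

Rule 1 (intervocalic h-deletion): /h/ occurs between vowels /o/ and /i/, so it deletes. /zohiluputooxitog/ → zoiluputooxitog.
Rule 2 (pre-rhotic lowering): no segment meets the environment; /zoiluputooxitog/ is unchanged.
Rule 3 (intervocalic spirantization): /p/ is a stop between vowels /u/ and /u/, so it spirantizes to the fricative [f]. /t/ is a stop between vowels /u/ and /o/, so it spirantizes to the fricative [s]. /t/ is a stop between vowels /i/ and /o/, so it spirantizes to the fricative [s]. /zoiluputooxitog/ → zoilufusooxisog.
Rule 4 (final devoicing): /g/ is a voiced stop in word-final position, so it devoices to [k]. /zoilufusooxisog/ → zoilufusooxisok.

zoilufusooxisok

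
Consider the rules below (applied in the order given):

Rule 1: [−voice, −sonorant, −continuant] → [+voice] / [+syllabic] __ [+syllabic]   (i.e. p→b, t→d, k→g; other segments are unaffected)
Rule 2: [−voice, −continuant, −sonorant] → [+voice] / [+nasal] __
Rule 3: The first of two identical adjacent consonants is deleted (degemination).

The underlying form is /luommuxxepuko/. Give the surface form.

luomuxebugo

Rule 1 (intervocalic voicing): /p/ is a voiceless stop between vowels /e/ and /u/, so it voices to [b]. /k/ is a voiceless stop between vowels /u/ and /o/, so it voices to [g]. /luommuxxepuko/ → luommuxxebugo.
Rule 2 (post-nasal voicing): no segment meets the environment; /luommuxxebugo/ is unchanged.
Rule 3 (degemination): /mm/ is a geminate; the first /m/ deletes. /xx/ is a geminate; the first /x/ deletes. /luommuxxebugo/ → luomuxebugo.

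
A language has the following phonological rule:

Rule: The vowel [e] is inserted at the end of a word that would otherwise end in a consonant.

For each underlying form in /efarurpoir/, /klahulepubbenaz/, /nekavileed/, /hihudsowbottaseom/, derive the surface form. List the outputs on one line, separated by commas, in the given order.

/efarurpoir/: the form ends in the consonant /r/, so [e] is inserted word-finally. → [efarurpoire].
/klahulepubbenaz/: the form ends in the consonant /z/, so [e] is inserted word-finally. → [klahulepubbenaze].
/nekavileed/: the form ends in the consonant /d/, so [e] is inserted word-finally. → [nekavileede].
/hihudsowbottaseom/: the form ends in the consonant /m/, so [e] is inserted word-finally. → [hihudsowbottaseome].

efarurpoire, klahulepubbenaze, nekavileede, hihudsowbottaseome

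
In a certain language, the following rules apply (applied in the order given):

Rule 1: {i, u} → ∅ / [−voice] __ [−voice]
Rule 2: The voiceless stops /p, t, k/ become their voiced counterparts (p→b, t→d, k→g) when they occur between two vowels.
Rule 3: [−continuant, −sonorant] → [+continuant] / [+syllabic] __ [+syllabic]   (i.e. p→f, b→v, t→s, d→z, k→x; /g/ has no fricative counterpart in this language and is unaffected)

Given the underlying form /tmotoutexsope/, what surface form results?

Rule 1 (high vowel syncope): no segment meets the environment; /tmotoutexsope/ is unchanged.
Rule 2 (intervocalic voicing): /t/ is a voiceless stop between vowels /o/ and /o/, so it voices to [d]. /t/ is a voiceless stop between vowels /u/ and /e/, so it voices to [d]. /p/ is a voiceless stop between vowels /o/ and /e/, so it voices to [b]. /tmotoutexsope/ → tmodoudexsobe.
Rule 3 (intervocalic spirantization): /d/ is a stop between vowels /o/ and /o/, so it spirantizes to the fricative [z]. /d/ is a stop between vowels /u/ and /e/, so it spirantizes to the fricative [z]. /b/ is a stop between vowels /o/ and /e/, so it spirantizes to the fricative [v]. /tmodoudexsobe/ → tmozouzexsove.

tmozouzexsove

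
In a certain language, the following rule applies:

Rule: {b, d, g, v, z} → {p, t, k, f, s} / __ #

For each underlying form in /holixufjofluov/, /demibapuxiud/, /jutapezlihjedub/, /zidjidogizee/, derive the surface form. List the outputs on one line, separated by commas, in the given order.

/holixufjofluov/: /v/ is a voiced obstruent in word-final position, so it devoices to [f]. → [holixufjofluof].
/demibapuxiud/: /d/ is a voiced obstruent in word-final position, so it devoices to [t]. → [demibapuxiut].
/jutapezlihjedub/: /b/ is a voiced obstruent in word-final position, so it devoices to [p]. → [jutapezlihjedup].
/zidjidogizee/: the rule's environment is not met; surfaces unchanged as [zidjidogizee].

holixufjofluof, demibapuxiut, jutapezlihjedup, zidjidogizee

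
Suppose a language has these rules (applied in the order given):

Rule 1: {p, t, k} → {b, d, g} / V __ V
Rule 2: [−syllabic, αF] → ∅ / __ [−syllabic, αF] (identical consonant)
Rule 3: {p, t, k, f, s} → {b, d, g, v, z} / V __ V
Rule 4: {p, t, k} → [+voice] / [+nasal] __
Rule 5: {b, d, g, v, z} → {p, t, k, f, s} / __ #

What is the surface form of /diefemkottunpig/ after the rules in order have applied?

dievemgodunbik

Rule 1 (intervocalic voicing): no segment meets the environment; /diefemkottunpig/ is unchanged.
Rule 2 (degemination): /tt/ is a geminate; the first /t/ deletes. /diefemkottunpig/ → diefemkotunpig.
Rule 3 (intervocalic voicing): /f/ is a voiceless obstruent between vowels /e/ and /e/, so it voices to [v]. /t/ is a voiceless obstruent between vowels /o/ and /u/, so it voices to [d]. /diefemkotunpig/ → dievemkodunpig.
Rule 4 (post-nasal voicing): /k/ is a voiceless stop immediately after the nasal /m/, so it voices to [g]. /p/ is a voiceless stop immediately after the nasal /n/, so it voices to [b]. /dievemkodunpig/ → dievemgodunbig.
Rule 5 (final devoicing): /g/ is a voiced obstruent in word-final position, so it devoices to [k]. /dievemgodunbig/ → dievemgodunbik.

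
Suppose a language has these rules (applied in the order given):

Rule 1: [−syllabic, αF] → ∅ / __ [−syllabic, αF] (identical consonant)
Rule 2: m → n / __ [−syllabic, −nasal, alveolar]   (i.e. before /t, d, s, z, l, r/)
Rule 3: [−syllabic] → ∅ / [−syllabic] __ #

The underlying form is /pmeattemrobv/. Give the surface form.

pmeatenrob

Rule 1 (degemination): /tt/ is a geminate; the first /t/ deletes. /pmeattemrobv/ → pmeatemrobv.
Rule 2 (nasal place assimilation): /m/ precedes the alveolar consonant /r/, so it assimilates in place to [n]. /pmeatemrobv/ → pmeatenrobv.
Rule 3 (final cluster simplification): /v/ is the second consonant of a word-final cluster /bv/, so it deletes. /pmeatenrobv/ → pmeatenrob.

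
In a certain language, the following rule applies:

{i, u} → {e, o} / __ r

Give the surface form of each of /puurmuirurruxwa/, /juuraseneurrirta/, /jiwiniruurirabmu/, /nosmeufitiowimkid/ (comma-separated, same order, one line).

puormuerorruxwa, juoraseneorrerta, jiwineruorerabmu, nosmeufitiowimkid

/puurmuirurruxwa/: /u/ is a high vowel immediately before /r/, so it lowers to [o]. /i/ is a high vowel immediately before /r/, so it lowers to [e]. /u/ is a high vowel immediately before /r/, so it lowers to [o]. → [puormuerorruxwa].
/juuraseneurrirta/: /u/ is a high vowel immediately before /r/, so it lowers to [o]. /u/ is a high vowel immediately before /r/, so it lowers to [o]. /i/ is a high vowel immediately before /r/, so it lowers to [e]. → [juoraseneorrerta].
/jiwiniruurirabmu/: /i/ is a high vowel immediately before /r/, so it lowers to [e]. /u/ is a high vowel immediately before /r/, so it lowers to [o]. /i/ is a high vowel immediately before /r/, so it lowers to [e]. → [jiwineruorerabmu].
/nosmeufitiowimkid/: the rule's environment is not met; surfaces unchanged as [nosmeufitiowimkid].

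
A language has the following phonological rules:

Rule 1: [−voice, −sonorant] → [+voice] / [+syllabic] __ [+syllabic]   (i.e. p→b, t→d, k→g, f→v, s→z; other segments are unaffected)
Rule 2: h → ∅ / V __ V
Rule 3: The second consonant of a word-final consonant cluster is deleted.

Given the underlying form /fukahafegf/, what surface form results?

fugaaveg

Rule 1 (intervocalic voicing): /k/ is a voiceless obstruent between vowels /u/ and /a/, so it voices to [g]. /f/ is a voiceless obstruent between vowels /a/ and /e/, so it voices to [v]. /fukahafegf/ → fugahavegf.
Rule 2 (intervocalic h-deletion): /h/ occurs between vowels /a/ and /a/, so it deletes. /fugahavegf/ → fugaavegf.
Rule 3 (final cluster simplification): /f/ is the second consonant of a word-final cluster /gf/, so it deletes. /fugaavegf/ → fugaaveg.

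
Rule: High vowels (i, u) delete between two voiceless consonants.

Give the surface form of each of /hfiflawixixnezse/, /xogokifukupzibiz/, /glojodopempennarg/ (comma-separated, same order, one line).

/hfiflawixixnezse/: /i/ is a high vowel flanked by voiceless consonants /f/ and /f/, so it deletes. /i/ is a high vowel flanked by voiceless consonants /x/ and /x/, so it deletes. → [hfflawixxnezse].
/xogokifukupzibiz/: /i/ is a high vowel flanked by voiceless consonants /k/ and /f/, so it deletes. /u/ is a high vowel flanked by voiceless consonants /f/ and /k/, so it deletes. /u/ is a high vowel flanked by voiceless consonants /k/ and /p/, so it deletes. → [xogokfkpzibiz].
/glojodopempennarg/: the rule's environment is not met; surfaces unchanged as [glojodopempennarg].

hfflawixxnezse, xogokfkpzibiz, glojodopempennarg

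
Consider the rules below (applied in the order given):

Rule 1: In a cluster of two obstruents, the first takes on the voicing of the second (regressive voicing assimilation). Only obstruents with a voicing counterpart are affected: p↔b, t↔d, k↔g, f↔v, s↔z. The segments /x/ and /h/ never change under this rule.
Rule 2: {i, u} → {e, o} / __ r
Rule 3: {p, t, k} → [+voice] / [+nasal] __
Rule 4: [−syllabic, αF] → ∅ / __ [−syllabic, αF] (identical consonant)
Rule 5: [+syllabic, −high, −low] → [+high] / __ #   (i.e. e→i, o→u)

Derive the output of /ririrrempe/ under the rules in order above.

rererembi

Rule 1 (regressive voicing assimilation): no segment meets the environment; /ririrrempe/ is unchanged.
Rule 2 (pre-rhotic lowering): /i/ is a high vowel immediately before /r/, so it lowers to [e]. /i/ is a high vowel immediately before /r/, so it lowers to [e]. /ririrrempe/ → rererrempe.
Rule 3 (post-nasal voicing): /p/ is a voiceless stop immediately after the nasal /m/, so it voices to [b]. /rererrempe/ → rererrembe.
Rule 4 (degemination): /rr/ is a geminate; the first /r/ deletes. /rererrembe/ → rererembe.
Rule 5 (final vowel raising): /e/ is a mid vowel in word-final position, so it raises to [i]. /rererembe/ → rererembi.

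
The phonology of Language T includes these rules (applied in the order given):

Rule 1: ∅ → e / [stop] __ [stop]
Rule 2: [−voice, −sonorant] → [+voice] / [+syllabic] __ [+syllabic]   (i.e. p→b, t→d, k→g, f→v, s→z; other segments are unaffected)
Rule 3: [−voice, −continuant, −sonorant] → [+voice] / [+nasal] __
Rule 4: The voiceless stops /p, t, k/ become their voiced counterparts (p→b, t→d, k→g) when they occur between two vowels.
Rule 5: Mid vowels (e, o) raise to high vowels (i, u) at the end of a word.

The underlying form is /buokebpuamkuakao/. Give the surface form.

Rule 1 (stop-cluster e-epenthesis): /b/ and /p/ form a stop–stop cluster, so [e] is inserted between them. /buokebpuamkuakao/ → buokebepuamkuakao.
Rule 2 (intervocalic voicing): /k/ is a voiceless obstruent between vowels /o/ and /e/, so it voices to [g]. /p/ is a voiceless obstruent between vowels /e/ and /u/, so it voices to [b]. /k/ is a voiceless obstruent between vowels /a/ and /a/, so it voices to [g]. /buokebepuamkuakao/ → buogebebuamkuagao.
Rule 3 (post-nasal voicing): /k/ is a voiceless stop immediately after the nasal /m/, so it voices to [g]. /buogebebuamkuagao/ → buogebebuamguagao.
Rule 4 (intervocalic voicing): no segment meets the environment; /buogebebuamguagao/ is unchanged.
Rule 5 (final vowel raising): /o/ is a mid vowel in word-final position, so it raises to [u]. /buogebebuamguagao/ → buogebebuamguagau.

buogebebuamguagau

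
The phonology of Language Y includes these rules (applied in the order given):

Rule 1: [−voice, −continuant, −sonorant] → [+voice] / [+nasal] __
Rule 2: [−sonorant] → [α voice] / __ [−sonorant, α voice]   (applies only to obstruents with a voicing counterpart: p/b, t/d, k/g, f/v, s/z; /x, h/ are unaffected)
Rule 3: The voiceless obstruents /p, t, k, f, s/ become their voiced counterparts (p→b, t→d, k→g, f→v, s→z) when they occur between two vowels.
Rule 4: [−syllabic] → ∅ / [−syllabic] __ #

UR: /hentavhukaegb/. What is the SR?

hendafhugaeg

Rule 1 (post-nasal voicing): /t/ is a voiceless stop immediately after the nasal /n/, so it voices to [d]. /hentavhukaegb/ → hendavhukaegb.
Rule 2 (regressive voicing assimilation): /v/ precedes the voiceless obstruent /h/, so it devoices to [f] by assimilation. /hendavhukaegb/ → hendafhukaegb.
Rule 3 (intervocalic voicing): /k/ is a voiceless obstruent between vowels /u/ and /a/, so it voices to [g]. /hendafhukaegb/ → hendafhugaegb.
Rule 4 (final cluster simplification): /b/ is the second consonant of a word-final cluster /gb/, so it deletes. /hendafhugaegb/ → hendafhugaeg.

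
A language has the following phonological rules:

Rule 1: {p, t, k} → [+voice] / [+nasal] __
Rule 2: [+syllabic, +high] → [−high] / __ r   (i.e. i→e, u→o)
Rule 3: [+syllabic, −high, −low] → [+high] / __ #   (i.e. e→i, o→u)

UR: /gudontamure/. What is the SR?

Rule 1 (post-nasal voicing): /t/ is a voiceless stop immediately after the nasal /n/, so it voices to [d]. /gudontamure/ → gudondamure.
Rule 2 (pre-rhotic lowering): /u/ is a high vowel immediately before /r/, so it lowers to [o]. /gudondamure/ → gudondamore.
Rule 3 (final vowel raising): /e/ is a mid vowel in word-final position, so it raises to [i]. /gudondamore/ → gudondamori.

gudondamori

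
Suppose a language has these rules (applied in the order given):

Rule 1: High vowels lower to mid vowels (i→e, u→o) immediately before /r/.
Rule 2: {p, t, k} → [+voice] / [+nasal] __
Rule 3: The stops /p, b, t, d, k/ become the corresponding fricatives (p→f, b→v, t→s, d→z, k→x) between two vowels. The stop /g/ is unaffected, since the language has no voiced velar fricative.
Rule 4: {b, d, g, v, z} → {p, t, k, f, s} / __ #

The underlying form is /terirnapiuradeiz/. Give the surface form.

terernafiorazeis

Rule 1 (pre-rhotic lowering): /i/ is a high vowel immediately before /r/, so it lowers to [e]. /u/ is a high vowel immediately before /r/, so it lowers to [o]. /terirnapiuradeiz/ → terernapioradeiz.
Rule 2 (post-nasal voicing): no segment meets the environment; /terernapioradeiz/ is unchanged.
Rule 3 (intervocalic spirantization): /p/ is a stop between vowels /a/ and /i/, so it spirantizes to the fricative [f]. /d/ is a stop between vowels /a/ and /e/, so it spirantizes to the fricative [z]. /terernapioradeiz/ → terernafiorazeiz.
Rule 4 (final devoicing): /z/ is a voiced obstruent in word-final position, so it devoices to [s]. /terernafiorazeiz/ → terernafiorazeis.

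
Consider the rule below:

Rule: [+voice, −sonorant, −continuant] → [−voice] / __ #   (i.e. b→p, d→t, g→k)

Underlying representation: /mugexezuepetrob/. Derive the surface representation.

mugexezuepetrop

/b/ is a voiced stop in word-final position, so it devoices to [p].
The other instance of /g/ does not occur in the required environment and remains unchanged.
Surface form: [mugexezuepetrop].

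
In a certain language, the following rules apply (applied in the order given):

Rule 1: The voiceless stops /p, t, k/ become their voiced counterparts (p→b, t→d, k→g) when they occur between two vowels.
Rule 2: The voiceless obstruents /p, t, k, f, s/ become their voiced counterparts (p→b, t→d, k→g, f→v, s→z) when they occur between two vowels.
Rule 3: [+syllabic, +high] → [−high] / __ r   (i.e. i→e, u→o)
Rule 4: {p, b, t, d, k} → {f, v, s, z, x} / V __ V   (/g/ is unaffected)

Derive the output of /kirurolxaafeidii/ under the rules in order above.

Rule 1 (intervocalic voicing): no segment meets the environment; /kirurolxaafeidii/ is unchanged.
Rule 2 (intervocalic voicing): /f/ is a voiceless obstruent between vowels /a/ and /e/, so it voices to [v]. /kirurolxaafeidii/ → kirurolxaaveidii.
Rule 3 (pre-rhotic lowering): /i/ is a high vowel immediately before /r/, so it lowers to [e]. /u/ is a high vowel immediately before /r/, so it lowers to [o]. /kirurolxaaveidii/ → kerorolxaaveidii.
Rule 4 (intervocalic spirantization): /d/ is a stop between vowels /i/ and /i/, so it spirantizes to the fricative [z]. /kerorolxaaveidii/ → kerorolxaaveizii.

kerorolxaaveizii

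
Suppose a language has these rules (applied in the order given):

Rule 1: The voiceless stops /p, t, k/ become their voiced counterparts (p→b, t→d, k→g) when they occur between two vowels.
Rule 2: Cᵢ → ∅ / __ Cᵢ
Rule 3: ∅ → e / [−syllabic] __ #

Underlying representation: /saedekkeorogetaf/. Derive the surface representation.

saedekeorogedafe

Rule 1 (intervocalic voicing): /t/ is a voiceless stop between vowels /e/ and /a/, so it voices to [d]. /saedekkeorogetaf/ → saedekkeorogedaf.
Rule 2 (degemination): /kk/ is a geminate; the first /k/ deletes. /saedekkeorogedaf/ → saedekeorogedaf.
Rule 3 (final e-epenthesis): the form ends in the consonant /f/, so [e] is inserted word-finally. /saedekeorogedaf/ → saedekeorogedafe.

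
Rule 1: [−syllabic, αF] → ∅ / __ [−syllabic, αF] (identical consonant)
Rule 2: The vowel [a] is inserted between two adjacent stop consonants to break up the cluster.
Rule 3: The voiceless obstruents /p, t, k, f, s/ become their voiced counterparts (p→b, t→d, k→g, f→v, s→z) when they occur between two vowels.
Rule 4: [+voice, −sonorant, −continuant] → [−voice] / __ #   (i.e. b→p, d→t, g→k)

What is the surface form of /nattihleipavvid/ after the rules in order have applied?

Rule 1 (degemination): /tt/ is a geminate; the first /t/ deletes. /vv/ is a geminate; the first /v/ deletes. /nattihleipavvid/ → natihleipavid.
Rule 2 (stop-cluster a-epenthesis): no segment meets the environment; /natihleipavid/ is unchanged.
Rule 3 (intervocalic voicing): /t/ is a voiceless obstruent between vowels /a/ and /i/, so it voices to [d]. /p/ is a voiceless obstruent between vowels /i/ and /a/, so it voices to [b]. /natihleipavid/ → nadihleibavid.
Rule 4 (final devoicing): /d/ is a voiced stop in word-final position, so it devoices to [t]. /nadihleibavid/ → nadihleibavit.

nadihleibavit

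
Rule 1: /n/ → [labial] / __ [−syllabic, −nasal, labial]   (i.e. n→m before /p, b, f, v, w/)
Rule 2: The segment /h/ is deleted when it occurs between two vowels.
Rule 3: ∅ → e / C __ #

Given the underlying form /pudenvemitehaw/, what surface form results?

pudemvemiteawe

Rule 1 (nasal place assimilation): /n/ precedes the labial consonant /v/, so it assimilates in place to [m]. /pudenvemitehaw/ → pudemvemitehaw.
Rule 2 (intervocalic h-deletion): /h/ occurs between vowels /e/ and /a/, so it deletes. /pudemvemitehaw/ → pudemvemiteaw.
Rule 3 (final e-epenthesis): the form ends in the consonant /w/, so [e] is inserted word-finally. /pudemvemiteaw/ → pudemvemiteawe.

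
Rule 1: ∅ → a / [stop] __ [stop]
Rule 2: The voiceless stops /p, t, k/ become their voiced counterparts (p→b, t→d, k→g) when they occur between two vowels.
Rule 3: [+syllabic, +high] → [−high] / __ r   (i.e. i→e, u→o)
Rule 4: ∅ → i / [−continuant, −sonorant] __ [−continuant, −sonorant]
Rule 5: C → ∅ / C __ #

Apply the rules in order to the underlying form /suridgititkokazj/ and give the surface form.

Rule 1 (stop-cluster a-epenthesis): /d/ and /g/ form a stop–stop cluster, so [a] is inserted between them. /t/ and /k/ form a stop–stop cluster, so [a] is inserted between them. /suridgititkokazj/ → suridagititakokazj.
Rule 2 (intervocalic voicing): /t/ is a voiceless stop between vowels /i/ and /i/, so it voices to [d]. /t/ is a voiceless stop between vowels /i/ and /a/, so it voices to [d]. /k/ is a voiceless stop between vowels /a/ and /o/, so it voices to [g]. /k/ is a voiceless stop between vowels /o/ and /a/, so it voices to [g]. /suridagititakokazj/ → suridagididagogazj.
Rule 3 (pre-rhotic lowering): /u/ is a high vowel immediately before /r/, so it lowers to [o]. /suridagididagogazj/ → soridagididagogazj.
Rule 4 (stop-cluster i-epenthesis): no segment meets the environment; /soridagididagogazj/ is unchanged.
Rule 5 (final cluster simplification): /j/ is the second consonant of a word-final cluster /zj/, so it deletes. /soridagididagogazj/ → soridagididagogaz.

soridagididagogaz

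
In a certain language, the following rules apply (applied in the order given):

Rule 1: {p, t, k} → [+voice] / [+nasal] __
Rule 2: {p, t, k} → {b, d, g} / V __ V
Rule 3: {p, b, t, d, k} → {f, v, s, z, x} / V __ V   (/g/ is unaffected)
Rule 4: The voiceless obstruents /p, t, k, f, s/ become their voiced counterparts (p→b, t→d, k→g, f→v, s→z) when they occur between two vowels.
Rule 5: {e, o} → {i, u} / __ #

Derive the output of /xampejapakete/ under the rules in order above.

Rule 1 (post-nasal voicing): /p/ is a voiceless stop immediately after the nasal /m/, so it voices to [b]. /xampejapakete/ → xambejapakete.
Rule 2 (intervocalic voicing): /p/ is a voiceless stop between vowels /a/ and /a/, so it voices to [b]. /k/ is a voiceless stop between vowels /a/ and /e/, so it voices to [g]. /t/ is a voiceless stop between vowels /e/ and /e/, so it voices to [d]. /xambejapakete/ → xambejabagede.
Rule 3 (intervocalic spirantization): /b/ is a stop between vowels /a/ and /a/, so it spirantizes to the fricative [v]. /d/ is a stop between vowels /e/ and /e/, so it spirantizes to the fricative [z]. /xambejabagede/ → xambejavageze.
Rule 4 (intervocalic voicing): no segment meets the environment; /xambejavageze/ is unchanged.
Rule 5 (final vowel raising): /e/ is a mid vowel in word-final position, so it raises to [i]. /xambejavageze/ → xambejavagezi.

xambejavagezi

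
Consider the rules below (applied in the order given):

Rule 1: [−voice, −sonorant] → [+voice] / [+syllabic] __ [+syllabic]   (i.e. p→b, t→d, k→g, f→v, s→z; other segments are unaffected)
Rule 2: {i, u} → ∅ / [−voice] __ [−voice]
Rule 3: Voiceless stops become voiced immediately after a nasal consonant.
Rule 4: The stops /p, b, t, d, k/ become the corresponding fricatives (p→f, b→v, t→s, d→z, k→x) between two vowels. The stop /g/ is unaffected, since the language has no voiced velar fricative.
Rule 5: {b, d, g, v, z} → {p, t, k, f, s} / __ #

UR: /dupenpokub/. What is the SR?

duvenbogup

Rule 1 (intervocalic voicing): /p/ is a voiceless obstruent between vowels /u/ and /e/, so it voices to [b]. /k/ is a voiceless obstruent between vowels /o/ and /u/, so it voices to [g]. /dupenpokub/ → dubenpogub.
Rule 2 (high vowel syncope): no segment meets the environment; /dubenpogub/ is unchanged.
Rule 3 (post-nasal voicing): /p/ is a voiceless stop immediately after the nasal /n/, so it voices to [b]. /dubenpogub/ → dubenbogub.
Rule 4 (intervocalic spirantization): /b/ is a stop between vowels /u/ and /e/, so it spirantizes to the fricative [v]. /dubenbogub/ → duvenbogub.
Rule 5 (final devoicing): /b/ is a voiced obstruent in word-final position, so it devoices to [p]. /duvenbogub/ → duvenbogup.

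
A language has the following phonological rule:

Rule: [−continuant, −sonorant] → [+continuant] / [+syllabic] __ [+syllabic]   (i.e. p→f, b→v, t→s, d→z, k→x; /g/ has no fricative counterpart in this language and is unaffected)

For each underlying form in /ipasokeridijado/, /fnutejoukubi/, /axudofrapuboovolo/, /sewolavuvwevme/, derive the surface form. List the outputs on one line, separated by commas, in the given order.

ifasoxerizijazo, fnusejouxuvi, axuzofrafuvoovolo, sewolavuvwevme

/ipasokeridijado/: /p/ is a stop between vowels /i/ and /a/, so it spirantizes to the fricative [f]. /k/ is a stop between vowels /o/ and /e/, so it spirantizes to the fricative [x]. /d/ is a stop between vowels /i/ and /i/, so it spirantizes to the fricative [z]. /d/ is a stop between vowels /a/ and /o/, so it spirantizes to the fricative [z]. → [ifasoxerizijazo].
/fnutejoukubi/: /t/ is a stop between vowels /u/ and /e/, so it spirantizes to the fricative [s]. /k/ is a stop between vowels /u/ and /u/, so it spirantizes to the fricative [x]. /b/ is a stop between vowels /u/ and /i/, so it spirantizes to the fricative [v]. → [fnusejouxuvi].
/axudofrapuboovolo/: /d/ is a stop between vowels /u/ and /o/, so it spirantizes to the fricative [z]. /p/ is a stop between vowels /a/ and /u/, so it spirantizes to the fricative [f]. /b/ is a stop between vowels /u/ and /o/, so it spirantizes to the fricative [v]. → [axuzofrafuvoovolo].
/sewolavuvwevme/: the rule's environment is not met; surfaces unchanged as [sewolavuvwevme].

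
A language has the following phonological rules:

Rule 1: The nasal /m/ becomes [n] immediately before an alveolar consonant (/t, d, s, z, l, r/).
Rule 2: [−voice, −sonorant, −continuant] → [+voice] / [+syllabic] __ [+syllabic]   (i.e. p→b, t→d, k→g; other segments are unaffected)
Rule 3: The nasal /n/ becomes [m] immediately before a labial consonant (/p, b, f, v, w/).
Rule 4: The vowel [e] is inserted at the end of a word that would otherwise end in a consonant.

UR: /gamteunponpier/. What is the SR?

ganteumpompiere

Rule 1 (nasal place assimilation): /m/ precedes the alveolar consonant /t/, so it assimilates in place to [n]. /gamteunponpier/ → ganteunponpier.
Rule 2 (intervocalic voicing): no segment meets the environment; /ganteunponpier/ is unchanged.
Rule 3 (nasal place assimilation): /n/ precedes the labial consonant /p/, so it assimilates in place to [m]. /n/ precedes the labial consonant /p/, so it assimilates in place to [m]. /ganteunponpier/ → ganteumpompier.
Rule 4 (final e-epenthesis): the form ends in the consonant /r/, so [e] is inserted word-finally. /ganteumpompier/ → ganteumpompiere.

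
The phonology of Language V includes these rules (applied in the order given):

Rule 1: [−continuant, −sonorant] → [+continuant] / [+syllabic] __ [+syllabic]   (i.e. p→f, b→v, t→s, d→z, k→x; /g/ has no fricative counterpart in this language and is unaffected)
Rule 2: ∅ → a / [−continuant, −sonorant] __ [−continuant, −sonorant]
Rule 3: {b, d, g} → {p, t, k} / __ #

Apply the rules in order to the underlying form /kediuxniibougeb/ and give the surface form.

Rule 1 (intervocalic spirantization): /d/ is a stop between vowels /e/ and /i/, so it spirantizes to the fricative [z]. /b/ is a stop between vowels /i/ and /o/, so it spirantizes to the fricative [v]. /kediuxniibougeb/ → keziuxniivougeb.
Rule 2 (stop-cluster a-epenthesis): no segment meets the environment; /keziuxniivougeb/ is unchanged.
Rule 3 (final devoicing): /b/ is a voiced stop in word-final position, so it devoices to [p]. /keziuxniivougeb/ → keziuxniivougep.

keziuxniivougep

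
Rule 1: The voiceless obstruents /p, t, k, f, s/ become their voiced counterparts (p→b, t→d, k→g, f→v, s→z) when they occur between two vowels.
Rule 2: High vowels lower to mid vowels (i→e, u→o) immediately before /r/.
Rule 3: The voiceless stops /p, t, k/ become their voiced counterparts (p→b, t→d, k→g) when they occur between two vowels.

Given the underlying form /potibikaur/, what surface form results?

podibigaor

Rule 1 (intervocalic voicing): /t/ is a voiceless obstruent between vowels /o/ and /i/, so it voices to [d]. /k/ is a voiceless obstruent between vowels /i/ and /a/, so it voices to [g]. /potibikaur/ → podibigaur.
Rule 2 (pre-rhotic lowering): /u/ is a high vowel immediately before /r/, so it lowers to [o]. /podibigaur/ → podibigaor.
Rule 3 (intervocalic voicing): no segment meets the environment; /podibigaor/ is unchanged.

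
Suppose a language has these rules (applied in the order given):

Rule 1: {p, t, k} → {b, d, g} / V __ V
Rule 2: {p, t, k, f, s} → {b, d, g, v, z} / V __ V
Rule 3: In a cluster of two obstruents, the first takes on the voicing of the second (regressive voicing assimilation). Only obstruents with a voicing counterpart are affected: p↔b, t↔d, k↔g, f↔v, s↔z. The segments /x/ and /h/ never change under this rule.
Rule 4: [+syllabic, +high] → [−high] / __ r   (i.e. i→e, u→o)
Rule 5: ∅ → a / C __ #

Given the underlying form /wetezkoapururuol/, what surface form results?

wedeskoabororuola

Rule 1 (intervocalic voicing): /t/ is a voiceless stop between vowels /e/ and /e/, so it voices to [d]. /p/ is a voiceless stop between vowels /a/ and /u/, so it voices to [b]. /wetezkoapururuol/ → wedezkoabururuol.
Rule 2 (intervocalic voicing): no segment meets the environment; /wedezkoabururuol/ is unchanged.
Rule 3 (regressive voicing assimilation): /z/ precedes the voiceless obstruent /k/, so it devoices to [s] by assimilation. /wedezkoabururuol/ → wedeskoabururuol.
Rule 4 (pre-rhotic lowering): /u/ is a high vowel immediately before /r/, so it lowers to [o]. /u/ is a high vowel immediately before /r/, so it lowers to [o]. /wedeskoabururuol/ → wedeskoabororuol.
Rule 5 (final a-epenthesis): the form ends in the consonant /l/, so [a] is inserted word-finally. /wedeskoabororuol/ → wedeskoabororuola.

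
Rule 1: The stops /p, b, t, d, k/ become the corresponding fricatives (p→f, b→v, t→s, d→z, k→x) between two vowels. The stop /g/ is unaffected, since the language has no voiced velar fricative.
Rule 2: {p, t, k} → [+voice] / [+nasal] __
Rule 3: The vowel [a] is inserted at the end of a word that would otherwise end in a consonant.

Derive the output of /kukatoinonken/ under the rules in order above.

kuxasoinongena

Rule 1 (intervocalic spirantization): /k/ is a stop between vowels /u/ and /a/, so it spirantizes to the fricative [x]. /t/ is a stop between vowels /a/ and /o/, so it spirantizes to the fricative [s]. /kukatoinonken/ → kuxasoinonken.
Rule 2 (post-nasal voicing): /k/ is a voiceless stop immediately after the nasal /n/, so it voices to [g]. /kuxasoinonken/ → kuxasoinongen.
Rule 3 (final a-epenthesis): the form ends in the consonant /n/, so [a] is inserted word-finally. /kuxasoinongen/ → kuxasoinongena.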